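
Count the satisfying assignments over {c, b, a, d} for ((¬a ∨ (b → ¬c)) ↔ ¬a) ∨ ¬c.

14

Initial set: {(((¬a ∨ (b → ¬c)) ↔ ¬a) ∨ ¬c)}.
(((¬a ∨ (b → ¬c)) ↔ ¬a) ∨ ¬c): β-rule — branch into ((¬a ∨ (b → ¬c)) ↔ ¬a)  //  ¬c.
  branch 1 (add ((¬a ∨ (b → ¬c)) ↔ ¬a)):
    ((¬a ∨ (b → ¬c)) ↔ ¬a): β-rule — branch into (¬a ∨ (b → ¬c)), ¬a  //  ¬(¬a ∨ (b → ¬c)), ¬¬a.
      branch 1.1 (add (¬a ∨ (b → ¬c)), ¬a):
        (¬a ∨ (b → ¬c)): β-rule — branch into ¬a  //  (b → ¬c).
          branch 1.1.1 (add ¬a):
            ○ open, literals {a=false}.
          branch 1.1.2 (add (b → ¬c)):
            (b → ¬c): β-rule — branch into ¬b  //  ¬c.
              branch 1.1.2.1 (add ¬b):
                ○ open, literals {a=false, b=false}.
              branch 1.1.2.2 (add ¬c):
                ○ open, literals {a=false, c=false}.
      branch 1.2 (add ¬(¬a ∨ (b → ¬c)), ¬¬a):
        ¬(¬a ∨ (b → ¬c)): α-rule — add ¬¬a, ¬(b → ¬c).
        ¬(b → ¬c): α-rule — add b, ¬¬c.
        ○ open, literals {a=true, b=true, c=true}.
  branch 2 (add ¬c):
    ○ open, literals {c=false}.
0 branches closed, 5 open.
Each open branch fixes some atoms; the unmentioned ones are free. Counting distinct full assignments: branch {a=false} (c, b, d) contributes 8 new; branch {a=false, b=false} (c, d) contributes 0 new; branch {a=false, c=false} (b, d) contributes 0 new; branch {a=true, b=true, c=true} (d) contributes 2 new; branch {c=false} (b, a, d) contributes 4 new. Total: 14.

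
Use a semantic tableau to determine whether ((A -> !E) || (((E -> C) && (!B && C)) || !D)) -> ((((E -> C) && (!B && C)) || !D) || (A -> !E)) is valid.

Assume the negation and expand:
Initial set: {!(((A -> !E) || (((E -> C) && (!B && C)) || !D)) -> ((((E -> C) && (!B && C)) || !D) || (A -> !E)))}.
!(((A -> !E) || (((E -> C) && (!B && C)) || !D)) -> ((((E -> C) && (!B && C)) || !D) || (A -> !E))): α-rule — add ((A -> !E) || (((E -> C) && (!B && C)) || !D)), !((((E -> C) && (!B && C)) || !D) || (A -> !E)).
!((((E -> C) && (!B && C)) || !D) || (A -> !E)): α-rule — add !(((E -> C) && (!B && C)) || !D), !(A -> !E).
!(((E -> C) && (!B && C)) || !D): α-rule — add !((E -> C) && (!B && C)), !!D.
!(A -> !E): α-rule — add A, !!E.
((A -> !E) || (((E -> C) && (!B && C)) || !D)): β-rule — branch into (A -> !E)  //  (((E -> C) && (!B && C)) || !D).
  branch 1 (add (A -> !E)):
    !((E -> C) && (!B && C)): β-rule — branch into !(E -> C)  //  !(!B && C).
      branch 1.1 (add !(E -> C)):
        !(E -> C): α-rule — add E, !C.
        (A -> !E): β-rule — branch into !A  //  !E.
          branch 1.1.1 (add !A):
            × closes — contains both A and !A.
          branch 1.1.2 (add !E):
            × closes — contains both E and !E.
      branch 1.2 (add !(!B && C)):
        (A -> !E): β-rule — branch into !A  //  !E.
          branch 1.2.1 (add !A):
            × closes — contains both A and !A.
          branch 1.2.2 (add !E):
            × closes — contains both E and !E.
  branch 2 (add (((E -> C) && (!B && C)) || !D)):
    !((E -> C) && (!B && C)): β-rule — branch into !(E -> C)  //  !(!B && C).
      branch 2.1 (add !(E -> C)):
        !(E -> C): α-rule — add E, !C.
        (((E -> C) && (!B && C)) || !D): β-rule — branch into ((E -> C) && (!B && C))  //  !D.
          branch 2.1.1 (add ((E -> C) && (!B && C))):
            ((E -> C) && (!B && C)): α-rule — add (E -> C), (!B && C).
            (!B && C): α-rule — add !B, C.
            × closes — contains both C and !C.
          branch 2.1.2 (add !D):
            × closes — contains both D and !D.
      branch 2.2 (add !(!B && C)):
        (((E -> C) && (!B && C)) || !D): β-rule — branch into ((E -> C) && (!B && C))  //  !D.
          branch 2.2.1 (add ((E -> C) && (!B && C))):
            ((E -> C) && (!B && C)): α-rule — add (E -> C), (!B && C).
            (!B && C): α-rule — add !B, C.
            !(!B && C): β-rule — branch into !!B  //  !C.
              branch 2.2.1.1 (add !!B):
                × closes — contains both B and !B.
              branch 2.2.1.2 (add !C):
                × closes — contains both C and !C.
          branch 2.2.2 (add !D):
            × closes — contains both D and !D.
All 9 branches close.
Every branch closed, so the negation is unsatisfiable and the formula is valid.

Valid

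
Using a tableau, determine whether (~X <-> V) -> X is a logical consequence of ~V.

Yes

Initial set: {~V; ~((~X <-> V) -> X)}.
~((~X <-> V) -> X): α-rule — add (~X <-> V), ~X.
(~X <-> V): β-rule — branch into ~X, V  //  ~~X, ~V.
  branch 1 (add ~X, V):
    × closes — contains both V and ~V.
  branch 2 (add ~~X, ~V):
    × closes — contains both X and ~X.
All 2 branches close.
Every branch closed, so the premises entail the conclusion.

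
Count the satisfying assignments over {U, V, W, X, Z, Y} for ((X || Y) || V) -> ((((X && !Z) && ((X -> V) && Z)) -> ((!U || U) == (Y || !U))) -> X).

Initial set: {(((X || Y) || V) -> ((((X && !Z) && ((X -> V) && Z)) -> ((!U || U) == (Y || !U))) -> X))}.
(((X || Y) || V) -> ((((X && !Z) && ((X -> V) && Z)) -> ((!U || U) == (Y || !U))) -> X)): β-rule — branch into !((X || Y) || V)  //  ((((X && !Z) && ((X -> V) && Z)) -> ((!U || U) == (Y || !U))) -> X).
  branch 1 (add !((X || Y) || V)):
    !((X || Y) || V): α-rule — add !(X || Y), !V.
    !(X || Y): α-rule — add !X, !Y.
    ○ open, literals {V=0, X=0, Y=0}.
  branch 2 (add ((((X && !Z) && ((X -> V) && Z)) -> ((!U || U) == (Y || !U))) -> X)):
    ((((X && !Z) && ((X -> V) && Z)) -> ((!U || U) == (Y || !U))) -> X): β-rule — branch into !(((X && !Z) && ((X -> V) && Z)) -> ((!U || U) == (Y || !U)))  //  X.
      branch 2.1 (add !(((X && !Z) && ((X -> V) && Z)) -> ((!U || U) == (Y || !U)))):
        !(((X && !Z) && ((X -> V) && Z)) -> ((!U || U) == (Y || !U))): α-rule — add ((X && !Z) && ((X -> V) && Z)), !((!U || U) == (Y || !U)).
        ((X && !Z) && ((X -> V) && Z)): α-rule — add (X && !Z), ((X -> V) && Z).
        (X && !Z): α-rule — add X, !Z.
        ((X -> V) && Z): α-rule — add (X -> V), Z.
        × closes — contains both Z and !Z.
      branch 2.2 (add X):
        ○ open, literals {X=1}.
1 branch closed, 2 open.
Each open branch fixes some atoms; the unmentioned ones are free. Counting distinct full assignments: branch {V=0, X=0, Y=0} (U, W, Z) contributes 8 new; branch {X=1} (U, V, W, Z, Y) contributes 32 new. Total: 40.

40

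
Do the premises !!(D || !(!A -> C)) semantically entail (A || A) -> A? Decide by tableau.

Yes

Initial set: {!!(D || !(!A -> C)); !((A || A) -> A)}.
!!(D || !(!A -> C)): drop double negation, giving (D || !(!A -> C)).
!((A || A) -> A): α-rule — add (A || A), !A.
(D || !(!A -> C)): β-rule — branch into D  //  !(!A -> C).
  branch 1 (add D):
    (A || A): β-rule — branch into A  //  A.
      branch 1.1 (add A):
        × closes — contains both A and !A.
      branch 1.2 (add A):
        × closes — contains both A and !A.
  branch 2 (add !(!A -> C)):
    !(!A -> C): α-rule — add !A, !C.
    (A || A): β-rule — branch into A  //  A.
      branch 2.1 (add A):
        × closes — contains both A and !A.
      branch 2.2 (add A):
        × closes — contains both A and !A.
All 4 branches close.
Every branch closed, so the premises entail the conclusion.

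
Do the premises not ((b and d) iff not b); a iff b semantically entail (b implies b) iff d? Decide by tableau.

Initial set: {not ((b and d) iff not b); (a iff b); not ((b implies b) iff d)}.
not ((b and d) iff not b): β-rule — branch into (b and d), not not b  //  not (b and d), not b.
  branch 1 (add (b and d), not not b):
    (b and d): α-rule — add b, d.
    (a iff b): β-rule — branch into a, b  //  not a, not b.
      branch 1.1 (add a, b):
        not ((b implies b) iff d): β-rule — branch into (b implies b), not d  //  not (b implies b), d.
          branch 1.1.1 (add (b implies b), not d):
            × closes — contains both d and not d.
          branch 1.1.2 (add not (b implies b), d):
            not (b implies b): α-rule — add b, not b.
            × closes — contains both b and not b.
      branch 1.2 (add not a, not b):
        × closes — contains both b and not b.
  branch 2 (add not (b and d), not b):
    (a iff b): β-rule — branch into a, b  //  not a, not b.
      branch 2.1 (add a, b):
        × closes — contains both b and not b.
      branch 2.2 (add not a, not b):
        not ((b implies b) iff d): β-rule — branch into (b implies b), not d  //  not (b implies b), d.
          branch 2.2.1 (add (b implies b), not d):
            not (b and d): β-rule — branch into not b  //  not d.
              branch 2.2.1.1 (add not b):
                (b implies b): β-rule — branch into not b  //  b.
                  branch 2.2.1.1.1 (add not b):
                    ○ open, literals {a=false, b=false, d=false}.
                  branch 2.2.1.1.2 (add b):
                    × closes — contains both b and not b.
              branch 2.2.1.2 (add not d):
                (b implies b): β-rule — branch into not b  //  b.
                  branch 2.2.1.2.1 (add not b):
                    ○ open, literals {a=false, b=false, d=false}.
                  branch 2.2.1.2.2 (add b):
                    × closes — contains both b and not b.
          branch 2.2.2 (add not (b implies b), d):
            not (b implies b): α-rule — add b, not b.
            × closes — contains both b and not b.
7 branches closed, 2 open.
An open branch gives a countermodel: a=false, b=false, d=false (unmentioned atoms arbitrary); the premises hold there but the conclusion fails.

No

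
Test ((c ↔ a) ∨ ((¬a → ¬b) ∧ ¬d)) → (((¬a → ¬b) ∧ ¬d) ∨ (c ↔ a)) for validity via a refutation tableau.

Valid

Assume the negation and expand:
Initial set: {¬(((c ↔ a) ∨ ((¬a → ¬b) ∧ ¬d)) → (((¬a → ¬b) ∧ ¬d) ∨ (c ↔ a)))}.
¬(((c ↔ a) ∨ ((¬a → ¬b) ∧ ¬d)) → (((¬a → ¬b) ∧ ¬d) ∨ (c ↔ a))): α-rule — add ((c ↔ a) ∨ ((¬a → ¬b) ∧ ¬d)), ¬(((¬a → ¬b) ∧ ¬d) ∨ (c ↔ a)).
¬(((¬a → ¬b) ∧ ¬d) ∨ (c ↔ a)): α-rule — add ¬((¬a → ¬b) ∧ ¬d), ¬(c ↔ a).
((c ↔ a) ∨ ((¬a → ¬b) ∧ ¬d)): β-rule — branch into (c ↔ a)  //  ((¬a → ¬b) ∧ ¬d).
  branch 1 (add (c ↔ a)):
    ¬((¬a → ¬b) ∧ ¬d): β-rule — branch into ¬(¬a → ¬b)  //  ¬¬d.
      branch 1.1 (add ¬(¬a → ¬b)):
        ¬(¬a → ¬b): α-rule — add ¬a, ¬¬b.
        ¬(c ↔ a): β-rule — branch into c, ¬a  //  ¬c, a.
          branch 1.1.1 (add c, ¬a):
            (c ↔ a): β-rule — branch into c, a  //  ¬c, ¬a.
              branch 1.1.1.1 (add c, a):
                × closes — contains both a and ¬a.
              branch 1.1.1.2 (add ¬c, ¬a):
                × closes — contains both c and ¬c.
          branch 1.1.2 (add ¬c, a):
            × closes — contains both a and ¬a.
      branch 1.2 (add ¬¬d):
        ¬(c ↔ a): β-rule — branch into c, ¬a  //  ¬c, a.
          branch 1.2.1 (add c, ¬a):
            (c ↔ a): β-rule — branch into c, a  //  ¬c, ¬a.
              branch 1.2.1.1 (add c, a):
                × closes — contains both a and ¬a.
              branch 1.2.1.2 (add ¬c, ¬a):
                × closes — contains both c and ¬c.
          branch 1.2.2 (add ¬c, a):
            (c ↔ a): β-rule — branch into c, a  //  ¬c, ¬a.
              branch 1.2.2.1 (add c, a):
                × closes — contains both c and ¬c.
              branch 1.2.2.2 (add ¬c, ¬a):
                × closes — contains both a and ¬a.
  branch 2 (add ((¬a → ¬b) ∧ ¬d)):
    ((¬a → ¬b) ∧ ¬d): α-rule — add (¬a → ¬b), ¬d.
    ¬((¬a → ¬b) ∧ ¬d): β-rule — branch into ¬(¬a → ¬b)  //  ¬¬d.
      branch 2.1 (add ¬(¬a → ¬b)):
        ¬(¬a → ¬b): α-rule — add ¬a, ¬¬b.
        ¬(c ↔ a): β-rule — branch into c, ¬a  //  ¬c, a.
          branch 2.1.1 (add c, ¬a):
            (¬a → ¬b): β-rule — branch into ¬¬a  //  ¬b.
              branch 2.1.1.1 (add ¬¬a):
                × closes — contains both a and ¬a.
              branch 2.1.1.2 (add ¬b):
                × closes — contains both b and ¬b.
          branch 2.1.2 (add ¬c, a):
            × closes — contains both a and ¬a.
      branch 2.2 (add ¬¬d):
        × closes — contains both d and ¬d.
All 11 branches close.
Every branch closed, so the negation is unsatisfiable and the formula is valid.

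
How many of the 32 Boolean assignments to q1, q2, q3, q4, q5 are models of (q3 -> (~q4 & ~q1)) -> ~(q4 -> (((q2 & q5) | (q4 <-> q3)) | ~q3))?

Initial set: {T ((q3 -> (~q4 & ~q1)) -> ~(q4 -> (((q2 & q5) | (q4 <-> q3)) | ~q3)))}.
T ((q3 -> (~q4 & ~q1)) -> ~(q4 -> (((q2 & q5) | (q4 <-> q3)) | ~q3))): β-rule — branch into F (q3 -> (~q4 & ~q1))  //  T ~(q4 -> (((q2 & q5) | (q4 <-> q3)) | ~q3)).
  branch 1 (add F (q3 -> (~q4 & ~q1))):
    F (q3 -> (~q4 & ~q1)): α-rule — add T q3, F (~q4 & ~q1).
    F (~q4 & ~q1): β-rule — branch into F ~q4  //  F ~q1.
      branch 1.1 (add F ~q4):
        ○ open, literals {q3=1, q4=1}.
      branch 1.2 (add F ~q1):
        ○ open, literals {q1=1, q3=1}.
  branch 2 (add T ~(q4 -> (((q2 & q5) | (q4 <-> q3)) | ~q3))):
    T ~(q4 -> (((q2 & q5) | (q4 <-> q3)) | ~q3)): α-rule — add T q4, F (((q2 & q5) | (q4 <-> q3)) | ~q3).
    F (((q2 & q5) | (q4 <-> q3)) | ~q3): α-rule — add F ((q2 & q5) | (q4 <-> q3)), F ~q3.
    F ((q2 & q5) | (q4 <-> q3)): α-rule — add F (q2 & q5), F (q4 <-> q3).
    F (q2 & q5): β-rule — branch into F q2  //  F q5.
      branch 2.1 (add F q2):
        F (q4 <-> q3): β-rule — branch into T q4, F q3  //  F q4, T q3.
          branch 2.1.1 (add T q4, F q3):
            × closes — contains both q3 and ~q3.
          branch 2.1.2 (add F q4, T q3):
            × closes — contains both q4 and ~q4.
      branch 2.2 (add F q5):
        F (q4 <-> q3): β-rule — branch into T q4, F q3  //  F q4, T q3.
          branch 2.2.1 (add T q4, F q3):
            × closes — contains both q3 and ~q3.
          branch 2.2.2 (add F q4, T q3):
            × closes — contains both q4 and ~q4.
4 branches closed, 2 open.
Each open branch fixes some atoms; the unmentioned ones are free. Counting distinct full assignments: branch {q3=1, q4=1} (q1, q2, q5) contributes 8 new; branch {q1=1, q3=1} (q2, q4, q5) contributes 4 new. Total: 12.

12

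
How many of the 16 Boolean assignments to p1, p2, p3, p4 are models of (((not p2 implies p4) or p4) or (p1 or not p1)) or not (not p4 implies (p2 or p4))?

16

Initial set: {T ((((not p2 implies p4) or p4) or (p1 or not p1)) or not (not p4 implies (p2 or p4)))}.
T ((((not p2 implies p4) or p4) or (p1 or not p1)) or not (not p4 implies (p2 or p4))): β-rule — branch into T (((not p2 implies p4) or p4) or (p1 or not p1))  //  T not (not p4 implies (p2 or p4)).
  branch 1 (add T (((not p2 implies p4) or p4) or (p1 or not p1))):
    T (((not p2 implies p4) or p4) or (p1 or not p1)): β-rule — branch into T ((not p2 implies p4) or p4)  //  T (p1 or not p1).
      branch 1.1 (add T ((not p2 implies p4) or p4)):
        T ((not p2 implies p4) or p4): β-rule — branch into T (not p2 implies p4)  //  T p4.
          branch 1.1.1 (add T (not p2 implies p4)):
            T (not p2 implies p4): β-rule — branch into F not p2  //  T p4.
              branch 1.1.1.1 (add F not p2):
                ○ open, literals {p2=1}.
              branch 1.1.1.2 (add T p4):
                ○ open, literals {p4=1}.
          branch 1.1.2 (add T p4):
            ○ open, literals {p4=1}.
      branch 1.2 (add T (p1 or not p1)):
        T (p1 or not p1): β-rule — branch into T p1  //  T not p1.
          branch 1.2.1 (add T p1):
            ○ open, literals {p1=1}.
          branch 1.2.2 (add T not p1):
            ○ open, literals {p1=0}.
  branch 2 (add T not (not p4 implies (p2 or p4))):
    T not (not p4 implies (p2 or p4)): α-rule — add T not p4, F (p2 or p4).
    F (p2 or p4): α-rule — add F p2, F p4.
    ○ open, literals {p2=0, p4=0}.
0 branches closed, 6 open.
Each open branch fixes some atoms; the unmentioned ones are free. Counting distinct full assignments: branch {p2=1} (p1, p3, p4) contributes 8 new; branch {p4=1} (p1, p2, p3) contributes 4 new; branch {p4=1} (p1, p2, p3) contributes 0 new; branch {p1=1} (p2, p3, p4) contributes 2 new; branch {p1=0} (p2, p3, p4) contributes 2 new; branch {p2=0, p4=0} (p1, p3) contributes 0 new. Total: 16.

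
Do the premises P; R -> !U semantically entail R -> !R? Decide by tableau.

Initial set: {T P; T (R -> !U); F (R -> !R)}.
F (R -> !R): α-rule — add T R, F !R.
T (R -> !U): β-rule — branch into F R  //  T !U.
  branch 1 (add F R):
    × closes — contains both R and !R.
  branch 2 (add T !U):
    ○ open, literals {P=true, R=true, U=false}.
1 branch closed, 1 open.
An open branch gives a countermodel: P=true, R=true, U=false (unmentioned atoms arbitrary); the premises hold there but the conclusion fails.

No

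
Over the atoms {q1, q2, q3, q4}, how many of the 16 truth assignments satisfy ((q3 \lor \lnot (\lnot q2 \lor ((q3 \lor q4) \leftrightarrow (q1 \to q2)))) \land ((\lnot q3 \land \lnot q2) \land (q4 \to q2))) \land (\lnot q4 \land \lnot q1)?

0

Initial set: {(((q3 \lor \lnot (\lnot q2 \lor ((q3 \lor q4) \leftrightarrow (q1 \to q2)))) \land ((\lnot q3 \land \lnot q2) \land (q4 \to q2))) \land (\lnot q4 \land \lnot q1))}.
(((q3 \lor \lnot (\lnot q2 \lor ((q3 \lor q4) \leftrightarrow (q1 \to q2)))) \land ((\lnot q3 \land \lnot q2) \land (q4 \to q2))) \land (\lnot q4 \land \lnot q1)): α-rule — add ((q3 \lor \lnot (\lnot q2 \lor ((q3 \lor q4) \leftrightarrow (q1 \to q2)))) \land ((\lnot q3 \land \lnot q2) \land (q4 \to q2))), (\lnot q4 \land \lnot q1).
((q3 \lor \lnot (\lnot q2 \lor ((q3 \lor q4) \leftrightarrow (q1 \to q2)))) \land ((\lnot q3 \land \lnot q2) \land (q4 \to q2))): α-rule — add (q3 \lor \lnot (\lnot q2 \lor ((q3 \lor q4) \leftrightarrow (q1 \to q2)))), ((\lnot q3 \land \lnot q2) \land (q4 \to q2)).
(\lnot q4 \land \lnot q1): α-rule — add \lnot q4, \lnot q1.
((\lnot q3 \land \lnot q2) \land (q4 \to q2)): α-rule — add (\lnot q3 \land \lnot q2), (q4 \to q2).
(\lnot q3 \land \lnot q2): α-rule — add \lnot q3, \lnot q2.
(q3 \lor \lnot (\lnot q2 \lor ((q3 \lor q4) \leftrightarrow (q1 \to q2)))): β-rule — branch into q3  //  \lnot (\lnot q2 \lor ((q3 \lor q4) \leftrightarrow (q1 \to q2))).
  branch 1 (add q3):
    × closes — contains both q3 and \lnot q3.
  branch 2 (add \lnot (\lnot q2 \lor ((q3 \lor q4) \leftrightarrow (q1 \to q2)))):
    \lnot (\lnot q2 \lor ((q3 \lor q4) \leftrightarrow (q1 \to q2))): α-rule — add \lnot \lnot q2, \lnot ((q3 \lor q4) \leftrightarrow (q1 \to q2)).
    × closes — contains both q2 and \lnot q2.
All 2 branches close.
No open branches: the formula has 0 satisfying assignments.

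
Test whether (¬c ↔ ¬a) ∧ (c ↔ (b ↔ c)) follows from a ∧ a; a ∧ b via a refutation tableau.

Initial set: {(a ∧ a); (a ∧ b); ¬((¬c ↔ ¬a) ∧ (c ↔ (b ↔ c)))}.
(a ∧ a): α-rule — add a, a.
(a ∧ b): α-rule — add a, b.
¬((¬c ↔ ¬a) ∧ (c ↔ (b ↔ c))): β-rule — branch into ¬(¬c ↔ ¬a)  //  ¬(c ↔ (b ↔ c)).
  branch 1 (add ¬(¬c ↔ ¬a)):
    ¬(¬c ↔ ¬a): β-rule — branch into ¬c, ¬¬a  //  ¬¬c, ¬a.
      branch 1.1 (add ¬c, ¬¬a):
        ○ open, literals {a=T, b=T, c=F}.
      branch 1.2 (add ¬¬c, ¬a):
        × closes — contains both a and ¬a.
  branch 2 (add ¬(c ↔ (b ↔ c))):
    ¬(c ↔ (b ↔ c)): β-rule — branch into c, ¬(b ↔ c)  //  ¬c, (b ↔ c).
      branch 2.1 (add c, ¬(b ↔ c)):
        ¬(b ↔ c): β-rule — branch into b, ¬c  //  ¬b, c.
          branch 2.1.1 (add b, ¬c):
            × closes — contains both c and ¬c.
          branch 2.1.2 (add ¬b, c):
            × closes — contains both b and ¬b.
      branch 2.2 (add ¬c, (b ↔ c)):
        (b ↔ c): β-rule — branch into b, c  //  ¬b, ¬c.
          branch 2.2.1 (add b, c):
            × closes — contains both c and ¬c.
          branch 2.2.2 (add ¬b, ¬c):
            × closes — contains both b and ¬b.
5 branches closed, 1 open.
An open branch gives a countermodel: a=T, b=T, c=F (unmentioned atoms arbitrary); the premises hold there but the conclusion fails.

No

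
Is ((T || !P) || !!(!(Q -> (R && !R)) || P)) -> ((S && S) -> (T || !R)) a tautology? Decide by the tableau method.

Assume the negation and expand:
Initial set: {F (((T || !P) || !!(!(Q -> (R && !R)) || P)) -> ((S && S) -> (T || !R)))}.
F (((T || !P) || !!(!(Q -> (R && !R)) || P)) -> ((S && S) -> (T || !R))): α-rule — add T ((T || !P) || !!(!(Q -> (R && !R)) || P)), F ((S && S) -> (T || !R)).
F ((S && S) -> (T || !R)): α-rule — add T (S && S), F (T || !R).
T (S && S): α-rule — add T S, T S.
F (T || !R): α-rule — add F T, F !R.
T ((T || !P) || !!(!(Q -> (R && !R)) || P)): β-rule — branch into T (T || !P)  //  T !!(!(Q -> (R && !R)) || P).
  branch 1 (add T (T || !P)):
    T (T || !P): β-rule — branch into T T  //  T !P.
      branch 1.1 (add T T):
        × closes — contains both T and !T.
      branch 1.2 (add T !P):
        ○ open, literals {P=false, R=true, S=true, T=false}.
  branch 2 (add T !!(!(Q -> (R && !R)) || P)):
    T !!(!(Q -> (R && !R)) || P): drop double negation, giving T (!(Q -> (R && !R)) || P).
    T (!(Q -> (R && !R)) || P): β-rule — branch into T !(Q -> (R && !R))  //  T P.
      branch 2.1 (add T !(Q -> (R && !R))):
        T !(Q -> (R && !R)): α-rule — add T Q, F (R && !R).
        F (R && !R): β-rule — branch into F R  //  F !R.
          branch 2.1.1 (add F R):
            × closes — contains both R and !R.
          branch 2.1.2 (add F !R):
            ○ open, literals {Q=true, R=true, S=true, T=false}.
      branch 2.2 (add T P):
        ○ open, literals {P=true, R=true, S=true, T=false}.
2 branches closed, 3 open.
An open branch gives a countermodel: P=false, R=true, S=true, T=false (unmentioned atoms arbitrary); under it the original formula is false.

Not valid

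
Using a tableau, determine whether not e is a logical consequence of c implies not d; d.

Initial set: {T (c implies not d); T d; F not e}.
T (c implies not d): β-rule — branch into F c  //  T not d.
  branch 1 (add F c):
    ○ open, literals {c=false, d=true, e=true}.
  branch 2 (add T not d):
    × closes — contains both d and not d.
1 branch closed, 1 open.
An open branch gives a countermodel: c=false, d=true, e=true (unmentioned atoms arbitrary); the premises hold there but the conclusion fails.

No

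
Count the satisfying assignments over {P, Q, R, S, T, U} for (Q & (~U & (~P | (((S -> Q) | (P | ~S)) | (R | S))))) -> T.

Initial set: {T ((Q & (~U & (~P | (((S -> Q) | (P | ~S)) | (R | S))))) -> T)}.
T ((Q & (~U & (~P | (((S -> Q) | (P | ~S)) | (R | S))))) -> T): β-rule — branch into F (Q & (~U & (~P | (((S -> Q) | (P | ~S)) | (R | S)))))  //  T T.
  branch 1 (add F (Q & (~U & (~P | (((S -> Q) | (P | ~S)) | (R | S)))))):
    F (Q & (~U & (~P | (((S -> Q) | (P | ~S)) | (R | S))))): β-rule — branch into F Q  //  F (~U & (~P | (((S -> Q) | (P | ~S)) | (R | S)))).
      branch 1.1 (add F Q):
        ○ open, literals {Q=false}.
      branch 1.2 (add F (~U & (~P | (((S -> Q) | (P | ~S)) | (R | S))))):
        F (~U & (~P | (((S -> Q) | (P | ~S)) | (R | S)))): β-rule — branch into F ~U  //  F (~P | (((S -> Q) | (P | ~S)) | (R | S))).
          branch 1.2.1 (add F ~U):
            ○ open, literals {U=true}.
          branch 1.2.2 (add F (~P | (((S -> Q) | (P | ~S)) | (R | S)))):
            F (~P | (((S -> Q) | (P | ~S)) | (R | S))): α-rule — add F ~P, F (((S -> Q) | (P | ~S)) | (R | S)).
            F (((S -> Q) | (P | ~S)) | (R | S)): α-rule — add F ((S -> Q) | (P | ~S)), F (R | S).
            F ((S -> Q) | (P | ~S)): α-rule — add F (S -> Q), F (P | ~S).
            F (R | S): α-rule — add F R, F S.
            F (S -> Q): α-rule — add T S, F Q.
            × closes — contains both S and ~S.
  branch 2 (add T T):
    ○ open, literals {T=true}.
1 branch closed, 3 open.
Each open branch fixes some atoms; the unmentioned ones are free. Counting distinct full assignments: branch {Q=false} (P, R, S, T, U) contributes 32 new; branch {U=true} (P, Q, R, S, T) contributes 16 new; branch {T=true} (P, Q, R, S, U) contributes 8 new. Total: 56.

56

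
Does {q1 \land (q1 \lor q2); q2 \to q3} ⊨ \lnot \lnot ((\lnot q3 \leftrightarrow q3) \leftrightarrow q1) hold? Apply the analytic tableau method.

No

Initial set: {(q1 \land (q1 \lor q2)); (q2 \to q3); \lnot \lnot \lnot ((\lnot q3 \leftrightarrow q3) \leftrightarrow q1)}.
(q1 \land (q1 \lor q2)): α-rule — add q1, (q1 \lor q2).
\lnot \lnot \lnot ((\lnot q3 \leftrightarrow q3) \leftrightarrow q1): drop double negation, giving \lnot ((\lnot q3 \leftrightarrow q3) \leftrightarrow q1).
(q2 \to q3): β-rule — branch into \lnot q2  //  q3.
  branch 1 (add \lnot q2):
    (q1 \lor q2): β-rule — branch into q1  //  q2.
      branch 1.1 (add q1):
        \lnot ((\lnot q3 \leftrightarrow q3) \leftrightarrow q1): β-rule — branch into (\lnot q3 \leftrightarrow q3), \lnot q1  //  \lnot (\lnot q3 \leftrightarrow q3), q1.
          branch 1.1.1 (add (\lnot q3 \leftrightarrow q3), \lnot q1):
            × closes — contains both q1 and \lnot q1.
          branch 1.1.2 (add \lnot (\lnot q3 \leftrightarrow q3), q1):
            \lnot (\lnot q3 \leftrightarrow q3): β-rule — branch into \lnot q3, \lnot q3  //  \lnot \lnot q3, q3.
              branch 1.1.2.1 (add \lnot q3, \lnot q3):
                ○ open, literals {q1=true, q2=false, q3=false}.
              branch 1.1.2.2 (add \lnot \lnot q3, q3):
                ○ open, literals {q1=true, q2=false, q3=true}.
      branch 1.2 (add q2):
        × closes — contains both q2 and \lnot q2.
  branch 2 (add q3):
    (q1 \lor q2): β-rule — branch into q1  //  q2.
      branch 2.1 (add q1):
        \lnot ((\lnot q3 \leftrightarrow q3) \leftrightarrow q1): β-rule — branch into (\lnot q3 \leftrightarrow q3), \lnot q1  //  \lnot (\lnot q3 \leftrightarrow q3), q1.
          branch 2.1.1 (add (\lnot q3 \leftrightarrow q3), \lnot q1):
            × closes — contains both q1 and \lnot q1.
          branch 2.1.2 (add \lnot (\lnot q3 \leftrightarrow q3), q1):
            \lnot (\lnot q3 \leftrightarrow q3): β-rule — branch into \lnot q3, \lnot q3  //  \lnot \lnot q3, q3.
              branch 2.1.2.1 (add \lnot q3, \lnot q3):
                × closes — contains both q3 and \lnot q3.
              branch 2.1.2.2 (add \lnot \lnot q3, q3):
                ○ open, literals {q1=true, q3=true}.
      branch 2.2 (add q2):
        \lnot ((\lnot q3 \leftrightarrow q3) \leftrightarrow q1): β-rule — branch into (\lnot q3 \leftrightarrow q3), \lnot q1  //  \lnot (\lnot q3 \leftrightarrow q3), q1.
          branch 2.2.1 (add (\lnot q3 \leftrightarrow q3), \lnot q1):
            × closes — contains both q1 and \lnot q1.
          branch 2.2.2 (add \lnot (\lnot q3 \leftrightarrow q3), q1):
            \lnot (\lnot q3 \leftrightarrow q3): β-rule — branch into \lnot q3, \lnot q3  //  \lnot \lnot q3, q3.
              branch 2.2.2.1 (add \lnot q3, \lnot q3):
                × closes — contains both q3 and \lnot q3.
              branch 2.2.2.2 (add \lnot \lnot q3, q3):
                ○ open, literals {q1=true, q2=true, q3=true}.
6 branches closed, 4 open.
An open branch gives a countermodel: q1=true, q2=false, q3=false (unmentioned atoms arbitrary); the premises hold there but the conclusion fails.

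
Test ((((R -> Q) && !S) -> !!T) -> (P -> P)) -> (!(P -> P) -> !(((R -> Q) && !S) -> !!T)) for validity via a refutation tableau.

Valid

Assume the negation and expand:
Initial set: {F (((((R -> Q) && !S) -> !!T) -> (P -> P)) -> (!(P -> P) -> !(((R -> Q) && !S) -> !!T)))}.
F (((((R -> Q) && !S) -> !!T) -> (P -> P)) -> (!(P -> P) -> !(((R -> Q) && !S) -> !!T))): α-rule — add T ((((R -> Q) && !S) -> !!T) -> (P -> P)), F (!(P -> P) -> !(((R -> Q) && !S) -> !!T)).
F (!(P -> P) -> !(((R -> Q) && !S) -> !!T)): α-rule — add T !(P -> P), F !(((R -> Q) && !S) -> !!T).
T !(P -> P): α-rule — add T P, F P.
× closes — contains both P and !P.
All 1 branch closes.
Every branch closed, so the negation is unsatisfiable and the formula is valid.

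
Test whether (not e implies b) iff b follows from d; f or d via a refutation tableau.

No

Initial set: {d; (f or d); not ((not e implies b) iff b)}.
(f or d): β-rule — branch into f  //  d.
  branch 1 (add f):
    not ((not e implies b) iff b): β-rule — branch into (not e implies b), not b  //  not (not e implies b), b.
      branch 1.1 (add (not e implies b), not b):
        (not e implies b): β-rule — branch into not not e  //  b.
          branch 1.1.1 (add not not e):
            ○ open, literals {b=F, d=T, e=T, f=T}.
          branch 1.1.2 (add b):
            × closes — contains both b and not b.
      branch 1.2 (add not (not e implies b), b):
        not (not e implies b): α-rule — add not e, not b.
        × closes — contains both b and not b.
  branch 2 (add d):
    not ((not e implies b) iff b): β-rule — branch into (not e implies b), not b  //  not (not e implies b), b.
      branch 2.1 (add (not e implies b), not b):
        (not e implies b): β-rule — branch into not not e  //  b.
          branch 2.1.1 (add not not e):
            ○ open, literals {b=F, d=T, e=T}.
          branch 2.1.2 (add b):
            × closes — contains both b and not b.
      branch 2.2 (add not (not e implies b), b):
        not (not e implies b): α-rule — add not e, not b.
        × closes — contains both b and not b.
4 branches closed, 2 open.
An open branch gives a countermodel: b=F, d=T, e=T, f=T (unmentioned atoms arbitrary); the premises hold there but the conclusion fails.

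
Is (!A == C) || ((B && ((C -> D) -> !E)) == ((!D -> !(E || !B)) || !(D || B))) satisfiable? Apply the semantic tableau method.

Satisfiable

Initial set: {T ((!A == C) || ((B && ((C -> D) -> !E)) == ((!D -> !(E || !B)) || !(D || B))))}.
T ((!A == C) || ((B && ((C -> D) -> !E)) == ((!D -> !(E || !B)) || !(D || B)))): β-rule — branch into T (!A == C)  //  T ((B && ((C -> D) -> !E)) == ((!D -> !(E || !B)) || !(D || B))).
  branch 1 (add T (!A == C)):
    T (!A == C): β-rule — branch into T !A, T C  //  F !A, F C.
      branch 1.1 (add T !A, T C):
        ○ open, literals {A=false, C=true}.
      branch 1.2 (add F !A, F C):
        ○ open, literals {A=true, C=false}.
  branch 2 (add T ((B && ((C -> D) -> !E)) == ((!D -> !(E || !B)) || !(D || B)))):
    T ((B && ((C -> D) -> !E)) == ((!D -> !(E || !B)) || !(D || B))): β-rule — branch into T (B && ((C -> D) -> !E)), T ((!D -> !(E || !B)) || !(D || B))  //  F (B && ((C -> D) -> !E)), F ((!D -> !(E || !B)) || !(D || B)).
      branch 2.1 (add T (B && ((C -> D) -> !E)), T ((!D -> !(E || !B)) || !(D || B))):
        T (B && ((C -> D) -> !E)): α-rule — add T B, T ((C -> D) -> !E).
        T ((!D -> !(E || !B)) || !(D || B)): β-rule — branch into T (!D -> !(E || !B))  //  T !(D || B).
          branch 2.1.1 (add T (!D -> !(E || !B))):
            T ((C -> D) -> !E): β-rule — branch into F (C -> D)  //  T !E.
              branch 2.1.1.1 (add F (C -> D)):
                F (C -> D): α-rule — add T C, F D.
                T (!D -> !(E || !B)): β-rule — branch into F !D  //  T !(E || !B).
                  branch 2.1.1.1.1 (add F !D):
                    × closes — contains both D and !D.
                  branch 2.1.1.1.2 (add T !(E || !B)):
                    T !(E || !B): α-rule — add F E, F !B.
                    ○ open, literals {B=true, C=true, D=false, E=false}.
              branch 2.1.1.2 (add T !E):
                T (!D -> !(E || !B)): β-rule — branch into F !D  //  T !(E || !B).
                  branch 2.1.1.2.1 (add F !D):
                    ○ open, literals {B=true, D=true, E=false}.
                  branch 2.1.1.2.2 (add T !(E || !B)):
                    T !(E || !B): α-rule — add F E, F !B.
                    ○ open, literals {B=true, E=false}.
          branch 2.1.2 (add T !(D || B)):
            T !(D || B): α-rule — add F D, F B.
            × closes — contains both B and !B.
      branch 2.2 (add F (B && ((C -> D) -> !E)), F ((!D -> !(E || !B)) || !(D || B))):
        F ((!D -> !(E || !B)) || !(D || B)): α-rule — add F (!D -> !(E || !B)), F !(D || B).
        F (!D -> !(E || !B)): α-rule — add T !D, F !(E || !B).
        F (B && ((C -> D) -> !E)): β-rule — branch into F B  //  F ((C -> D) -> !E).
          branch 2.2.1 (add F B):
            F !(D || B): β-rule — branch into T D  //  T B.
              branch 2.2.1.1 (add T D):
                × closes — contains both D and !D.
              branch 2.2.1.2 (add T B):
                × closes — contains both B and !B.
          branch 2.2.2 (add F ((C -> D) -> !E)):
            F ((C -> D) -> !E): α-rule — add T (C -> D), F !E.
            F !(D || B): β-rule — branch into T D  //  T B.
              branch 2.2.2.1 (add T D):
                × closes — contains both D and !D.
              branch 2.2.2.2 (add T B):
                F !(E || !B): β-rule — branch into T E  //  T !B.
                  branch 2.2.2.2.1 (add T E):
                    T (C -> D): β-rule — branch into F C  //  T D.
                      branch 2.2.2.2.1.1 (add F C):
                        ○ open, literals {B=true, C=false, D=false, E=true}.
                      branch 2.2.2.2.1.2 (add T D):
                        × closes — contains both D and !D.
                  branch 2.2.2.2.2 (add T !B):
                    × closes — contains both B and !B.
7 branches closed, 6 open.
An open branch gives a satisfying assignment: A=false, C=true.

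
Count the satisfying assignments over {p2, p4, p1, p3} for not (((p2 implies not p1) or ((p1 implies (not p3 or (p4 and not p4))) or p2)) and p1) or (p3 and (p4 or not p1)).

10

Initial set: {(not (((p2 implies not p1) or ((p1 implies (not p3 or (p4 and not p4))) or p2)) and p1) or (p3 and (p4 or not p1)))}.
(not (((p2 implies not p1) or ((p1 implies (not p3 or (p4 and not p4))) or p2)) and p1) or (p3 and (p4 or not p1))): β-rule — branch into not (((p2 implies not p1) or ((p1 implies (not p3 or (p4 and not p4))) or p2)) and p1)  //  (p3 and (p4 or not p1)).
  branch 1 (add not (((p2 implies not p1) or ((p1 implies (not p3 or (p4 and not p4))) or p2)) and p1)):
    not (((p2 implies not p1) or ((p1 implies (not p3 or (p4 and not p4))) or p2)) and p1): β-rule — branch into not ((p2 implies not p1) or ((p1 implies (not p3 or (p4 and not p4))) or p2))  //  not p1.
      branch 1.1 (add not ((p2 implies not p1) or ((p1 implies (not p3 or (p4 and not p4))) or p2))):
        not ((p2 implies not p1) or ((p1 implies (not p3 or (p4 and not p4))) or p2)): α-rule — add not (p2 implies not p1), not ((p1 implies (not p3 or (p4 and not p4))) or p2).
        not (p2 implies not p1): α-rule — add p2, not not p1.
        not ((p1 implies (not p3 or (p4 and not p4))) or p2): α-rule — add not (p1 implies (not p3 or (p4 and not p4))), not p2.
        × closes — contains both p2 and not p2.
      branch 1.2 (add not p1):
        ○ open, literals {p1=0}.
  branch 2 (add (p3 and (p4 or not p1))):
    (p3 and (p4 or not p1)): α-rule — add p3, (p4 or not p1).
    (p4 or not p1): β-rule — branch into p4  //  not p1.
      branch 2.1 (add p4):
        ○ open, literals {p3=1, p4=1}.
      branch 2.2 (add not p1):
        ○ open, literals {p1=0, p3=1}.
1 branch closed, 3 open.
Each open branch fixes some atoms; the unmentioned ones are free. Counting distinct full assignments: branch {p1=0} (p2, p4, p3) contributes 8 new; branch {p3=1, p4=1} (p2, p1) contributes 2 new; branch {p1=0, p3=1} (p2, p4) contributes 0 new. Total: 10.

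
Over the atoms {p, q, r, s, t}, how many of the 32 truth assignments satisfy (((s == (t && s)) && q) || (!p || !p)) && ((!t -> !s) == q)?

14

Initial set: {((((s == (t && s)) && q) || (!p || !p)) && ((!t -> !s) == q))}.
((((s == (t && s)) && q) || (!p || !p)) && ((!t -> !s) == q)): α-rule — add (((s == (t && s)) && q) || (!p || !p)), ((!t -> !s) == q).
(((s == (t && s)) && q) || (!p || !p)): β-rule — branch into ((s == (t && s)) && q)  //  (!p || !p).
  branch 1 (add ((s == (t && s)) && q)):
    ((s == (t && s)) && q): α-rule — add (s == (t && s)), q.
    ((!t -> !s) == q): β-rule — branch into (!t -> !s), q  //  !(!t -> !s), !q.
      branch 1.1 (add (!t -> !s), q):
        (s == (t && s)): β-rule — branch into s, (t && s)  //  !s, !(t && s).
          branch 1.1.1 (add s, (t && s)):
            (t && s): α-rule — add t, s.
            (!t -> !s): β-rule — branch into !!t  //  !s.
              branch 1.1.1.1 (add !!t):
                ○ open, literals {q=T, s=T, t=T}.
              branch 1.1.1.2 (add !s):
                × closes — contains both s and !s.
          branch 1.1.2 (add !s, !(t && s)):
            (!t -> !s): β-rule — branch into !!t  //  !s.
              branch 1.1.2.1 (add !!t):
                !(t && s): β-rule — branch into !t  //  !s.
                  branch 1.1.2.1.1 (add !t):
                    × closes — contains both t and !t.
                  branch 1.1.2.1.2 (add !s):
                    ○ open, literals {q=T, s=F, t=T}.
              branch 1.1.2.2 (add !s):
                !(t && s): β-rule — branch into !t  //  !s.
                  branch 1.1.2.2.1 (add !t):
                    ○ open, literals {q=T, s=F, t=F}.
                  branch 1.1.2.2.2 (add !s):
                    ○ open, literals {q=T, s=F}.
      branch 1.2 (add !(!t -> !s), !q):
        × closes — contains both q and !q.
  branch 2 (add (!p || !p)):
    ((!t -> !s) == q): β-rule — branch into (!t -> !s), q  //  !(!t -> !s), !q.
      branch 2.1 (add (!t -> !s), q):
        (!p || !p): β-rule — branch into !p  //  !p.
          branch 2.1.1 (add !p):
            (!t -> !s): β-rule — branch into !!t  //  !s.
              branch 2.1.1.1 (add !!t):
                ○ open, literals {p=F, q=T, t=T}.
              branch 2.1.1.2 (add !s):
                ○ open, literals {p=F, q=T, s=F}.
          branch 2.1.2 (add !p):
            (!t -> !s): β-rule — branch into !!t  //  !s.
              branch 2.1.2.1 (add !!t):
                ○ open, literals {p=F, q=T, t=T}.
              branch 2.1.2.2 (add !s):
                ○ open, literals {p=F, q=T, s=F}.
      branch 2.2 (add !(!t -> !s), !q):
        !(!t -> !s): α-rule — add !t, !!s.
        (!p || !p): β-rule — branch into !p  //  !p.
          branch 2.2.1 (add !p):
            ○ open, literals {p=F, q=F, s=T, t=F}.
          branch 2.2.2 (add !p):
            ○ open, literals {p=F, q=F, s=T, t=F}.
3 branches closed, 10 open.
Each open branch fixes some atoms; the unmentioned ones are free. Counting distinct full assignments: branch {q=T, s=T, t=T} (p, r) contributes 4 new; branch {q=T, s=F, t=T} (p, r) contributes 4 new; branch {q=T, s=F, t=F} (p, r) contributes 4 new; branch {q=T, s=F} (p, r, t) contributes 0 new; branch {p=F, q=T, t=T} (r, s) contributes 0 new; branch {p=F, q=T, s=F} (r, t) contributes 0 new; branch {p=F, q=T, t=T} (r, s) contributes 0 new; branch {p=F, q=T, s=F} (r, t) contributes 0 new; branch {p=F, q=F, s=T, t=F} (r) contributes 2 new; branch {p=F, q=F, s=T, t=F} (r) contributes 0 new. Total: 14.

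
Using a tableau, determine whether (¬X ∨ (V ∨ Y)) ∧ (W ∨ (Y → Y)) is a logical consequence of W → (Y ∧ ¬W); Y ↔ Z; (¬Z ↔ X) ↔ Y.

Initial set: {T (W → (Y ∧ ¬W)); T (Y ↔ Z); T ((¬Z ↔ X) ↔ Y); F ((¬X ∨ (V ∨ Y)) ∧ (W ∨ (Y → Y)))}.
T (W → (Y ∧ ¬W)): β-rule — branch into F W  //  T (Y ∧ ¬W).
  branch 1 (add F W):
    T (Y ↔ Z): β-rule — branch into T Y, T Z  //  F Y, F Z.
      branch 1.1 (add T Y, T Z):
        T ((¬Z ↔ X) ↔ Y): β-rule — branch into T (¬Z ↔ X), T Y  //  F (¬Z ↔ X), F Y.
          branch 1.1.1 (add T (¬Z ↔ X), T Y):
            F ((¬X ∨ (V ∨ Y)) ∧ (W ∨ (Y → Y))): β-rule — branch into F (¬X ∨ (V ∨ Y))  //  F (W ∨ (Y → Y)).
              branch 1.1.1.1 (add F (¬X ∨ (V ∨ Y))):
                F (¬X ∨ (V ∨ Y)): α-rule — add F ¬X, F (V ∨ Y).
                F (V ∨ Y): α-rule — add F V, F Y.
                × closes — contains both Y and ¬Y.
              branch 1.1.1.2 (add F (W ∨ (Y → Y))):
                F (W ∨ (Y → Y)): α-rule — add F W, F (Y → Y).
                F (Y → Y): α-rule — add T Y, F Y.
                × closes — contains both Y and ¬Y.
          branch 1.1.2 (add F (¬Z ↔ X), F Y):
            × closes — contains both Y and ¬Y.
      branch 1.2 (add F Y, F Z):
        T ((¬Z ↔ X) ↔ Y): β-rule — branch into T (¬Z ↔ X), T Y  //  F (¬Z ↔ X), F Y.
          branch 1.2.1 (add T (¬Z ↔ X), T Y):
            × closes — contains both Y and ¬Y.
          branch 1.2.2 (add F (¬Z ↔ X), F Y):
            F ((¬X ∨ (V ∨ Y)) ∧ (W ∨ (Y → Y))): β-rule — branch into F (¬X ∨ (V ∨ Y))  //  F (W ∨ (Y → Y)).
              branch 1.2.2.1 (add F (¬X ∨ (V ∨ Y))):
                F (¬X ∨ (V ∨ Y)): α-rule — add F ¬X, F (V ∨ Y).
                F (V ∨ Y): α-rule — add F V, F Y.
                F (¬Z ↔ X): β-rule — branch into T ¬Z, F X  //  F ¬Z, T X.
                  branch 1.2.2.1.1 (add T ¬Z, F X):
                    × closes — contains both X and ¬X.
                  branch 1.2.2.1.2 (add F ¬Z, T X):
                    × closes — contains both Z and ¬Z.
              branch 1.2.2.2 (add F (W ∨ (Y → Y))):
                F (W ∨ (Y → Y)): α-rule — add F W, F (Y → Y).
                F (Y → Y): α-rule — add T Y, F Y.
                × closes — contains both Y and ¬Y.
  branch 2 (add T (Y ∧ ¬W)):
    T (Y ∧ ¬W): α-rule — add T Y, T ¬W.
    T (Y ↔ Z): β-rule — branch into T Y, T Z  //  F Y, F Z.
      branch 2.1 (add T Y, T Z):
        T ((¬Z ↔ X) ↔ Y): β-rule — branch into T (¬Z ↔ X), T Y  //  F (¬Z ↔ X), F Y.
          branch 2.1.1 (add T (¬Z ↔ X), T Y):
            F ((¬X ∨ (V ∨ Y)) ∧ (W ∨ (Y → Y))): β-rule — branch into F (¬X ∨ (V ∨ Y))  //  F (W ∨ (Y → Y)).
              branch 2.1.1.1 (add F (¬X ∨ (V ∨ Y))):
                F (¬X ∨ (V ∨ Y)): α-rule — add F ¬X, F (V ∨ Y).
                F (V ∨ Y): α-rule — add F V, F Y.
                × closes — contains both Y and ¬Y.
              branch 2.1.1.2 (add F (W ∨ (Y → Y))):
                F (W ∨ (Y → Y)): α-rule — add F W, F (Y → Y).
                F (Y → Y): α-rule — add T Y, F Y.
                × closes — contains both Y and ¬Y.
          branch 2.1.2 (add F (¬Z ↔ X), F Y):
            × closes — contains both Y and ¬Y.
      branch 2.2 (add F Y, F Z):
        × closes — contains both Y and ¬Y.
All 11 branches close.
Every branch closed, so the premises entail the conclusion.

Yes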